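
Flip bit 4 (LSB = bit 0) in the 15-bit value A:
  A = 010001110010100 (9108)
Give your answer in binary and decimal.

Mask = 1 << 4 = 000000000010000
Bit 4 of A is 1; XOR with the mask flips it to 0.
  010001110010100
^ 000000000010000
-----------------
  010001110000100

Answer: 010001110000100 (9092)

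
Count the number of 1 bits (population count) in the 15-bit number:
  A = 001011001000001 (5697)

001011001000001
1-bits at positions (from bit 0 = LSB): 0, 6, 9, 10, 12
Count = 5

Answer: 5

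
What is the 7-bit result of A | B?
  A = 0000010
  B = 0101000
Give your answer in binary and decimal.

Apply | to each column (1 where either bit is 1):
  0000010
| 0101000
---------
  0101010

Answer: 0101010 (42)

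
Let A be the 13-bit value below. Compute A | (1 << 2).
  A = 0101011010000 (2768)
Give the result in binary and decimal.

Mask = 1 << 2 = 0000000000100
Bit 2 of A is 0, so OR-ing with the mask flips it to 1.
  0101011010000
| 0000000000100
---------------
  0101011010100

Answer: 0101011010100 (2772)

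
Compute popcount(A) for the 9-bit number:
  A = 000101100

000101100
1-bits at positions (from bit 0 = LSB): 2, 3, 5
Count = 3

Answer: 3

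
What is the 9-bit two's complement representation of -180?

1. Binary of +180:  010110100
2. Invert bits:     101001011
3. Add 1:           101001100

Answer: 101001100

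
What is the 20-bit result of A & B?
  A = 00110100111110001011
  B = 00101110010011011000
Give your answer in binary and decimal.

Apply & to each column (1 only where both bits are 1):
  00110100111110001011
& 00101110010011011000
----------------------
  00100100010010001000

Answer: 00100100010010001000 (148616)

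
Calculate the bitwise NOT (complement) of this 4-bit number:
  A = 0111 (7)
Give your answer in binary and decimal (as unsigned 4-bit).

Flip each bit (0->1, 1->0):
  0111
  1000

Answer: 1000 (8)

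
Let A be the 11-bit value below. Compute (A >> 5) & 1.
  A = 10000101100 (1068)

Bit 5 is the 6th from the right.
  10000101100
       ^
That bit is 1.

Answer: 1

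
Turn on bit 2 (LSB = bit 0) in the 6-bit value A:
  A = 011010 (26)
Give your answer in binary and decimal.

Mask = 1 << 2 = 000100
Bit 2 of A is 0, so OR-ing with the mask flips it to 1.
  011010
| 000100
--------
  011110

Answer: 011110 (30)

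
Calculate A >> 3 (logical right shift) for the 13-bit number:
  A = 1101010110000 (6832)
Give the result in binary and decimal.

Logical shift right by 3: drop the bottom 3 bit(s), prepend 3 zero(s) on the left.
  1101010110000  ->  keep [1101010110], discard [000], prepend 000
= 0001101010110

Answer: 0001101010110 (854)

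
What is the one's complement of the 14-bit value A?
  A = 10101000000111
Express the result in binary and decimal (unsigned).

Flip each bit (0->1, 1->0):
  10101000000111
  01010111111000

Answer: 01010111111000 (5624)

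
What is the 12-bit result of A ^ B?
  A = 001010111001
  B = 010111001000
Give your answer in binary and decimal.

Apply ^ to each column (1 where bits differ):
  001010111001
^ 010111001000
--------------
  011101110001

Answer: 011101110001 (1905)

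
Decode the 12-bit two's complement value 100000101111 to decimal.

MSB is 1, so the value is negative. Find the magnitude:
1. Invert bits:  011111010000
2. Add 1:        011111010001  = 2001
3. Apply sign:   -2001

Answer: -2001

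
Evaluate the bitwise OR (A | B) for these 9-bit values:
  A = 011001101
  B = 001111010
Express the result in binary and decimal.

Apply | to each column (1 where either bit is 1):
  011001101
| 001111010
-----------
  011111111

Answer: 011111111 (255)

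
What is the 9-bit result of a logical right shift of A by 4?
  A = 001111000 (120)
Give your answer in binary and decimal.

Logical shift right by 4: drop the bottom 4 bit(s), prepend 4 zero(s) on the left.
  001111000  ->  keep [00111], discard [1000], prepend 0000
= 000000111

Answer: 000000111 (7)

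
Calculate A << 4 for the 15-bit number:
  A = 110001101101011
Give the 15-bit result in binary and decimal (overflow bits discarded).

Shift left by 4: drop the top 4 bit(s), append 4 zero(s) on the right.
  110001101101011  ->  discard [1100], keep [01101101011], append 0000
= 011011010110000

Answer: 011011010110000 (14000)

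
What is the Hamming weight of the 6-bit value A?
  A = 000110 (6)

000110
1-bits at positions (from bit 0 = LSB): 1, 2
Count = 2

Answer: 2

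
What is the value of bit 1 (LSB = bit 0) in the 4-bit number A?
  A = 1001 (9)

Bit 1 is the 2nd from the right.
  1001
    ^
That bit is 0.

Answer: 0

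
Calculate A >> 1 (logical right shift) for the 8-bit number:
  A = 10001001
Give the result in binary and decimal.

Logical shift right by 1: drop the bottom 1 bit(s), prepend 1 zero(s) on the left.
  10001001  ->  keep [1000100], discard [1], prepend 0
= 01000100

Answer: 01000100 (68)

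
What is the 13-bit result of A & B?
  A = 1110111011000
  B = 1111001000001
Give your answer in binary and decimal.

Apply & to each column (1 only where both bits are 1):
  1110111011000
& 1111001000001
---------------
  1110001000000

Answer: 1110001000000 (7232)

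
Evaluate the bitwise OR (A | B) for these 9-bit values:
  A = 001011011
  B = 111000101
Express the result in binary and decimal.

Apply | to each column (1 where either bit is 1):
  001011011
| 111000101
-----------
  111011111

Answer: 111011111 (479)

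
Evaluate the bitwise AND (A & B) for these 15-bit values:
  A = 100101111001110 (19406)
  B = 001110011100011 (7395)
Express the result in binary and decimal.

Apply & to each column (1 only where both bits are 1):
  100101111001110
& 001110011100011
-----------------
  000100011000010

Answer: 000100011000010 (2242)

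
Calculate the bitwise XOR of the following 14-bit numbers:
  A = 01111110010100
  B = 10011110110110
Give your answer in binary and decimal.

Apply ^ to each column (1 where bits differ):
  01111110010100
^ 10011110110110
----------------
  11100000100010

Answer: 11100000100010 (14370)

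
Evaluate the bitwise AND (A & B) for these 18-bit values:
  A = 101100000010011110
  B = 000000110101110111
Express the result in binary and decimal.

Apply & to each column (1 only where both bits are 1):
  101100000010011110
& 000000110101110111
--------------------
  000000000000010110

Answer: 000000000000010110 (22)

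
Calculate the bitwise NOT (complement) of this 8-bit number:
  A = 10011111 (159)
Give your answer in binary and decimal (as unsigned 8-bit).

Flip each bit (0->1, 1->0):
  10011111
  01100000

Answer: 01100000 (96)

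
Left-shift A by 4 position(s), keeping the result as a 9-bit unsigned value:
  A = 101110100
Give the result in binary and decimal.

Shift left by 4: drop the top 4 bit(s), append 4 zero(s) on the right.
  101110100  ->  discard [1011], keep [10100], append 0000
= 101000000

Answer: 101000000 (320)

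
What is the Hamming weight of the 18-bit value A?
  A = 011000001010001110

011000001010001110
1-bits at positions (from bit 0 = LSB): 1, 2, 3, 7, 9, 15, 16
Count = 7

Answer: 7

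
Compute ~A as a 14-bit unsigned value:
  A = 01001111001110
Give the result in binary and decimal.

Flip each bit (0->1, 1->0):
  01001111001110
  10110000110001

Answer: 10110000110001 (11313)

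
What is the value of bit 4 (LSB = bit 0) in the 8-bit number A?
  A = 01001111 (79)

Bit 4 is the 5th from the right.
  01001111
     ^
That bit is 0.

Answer: 0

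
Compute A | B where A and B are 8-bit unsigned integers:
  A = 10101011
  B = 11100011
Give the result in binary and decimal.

Apply | to each column (1 where either bit is 1):
  10101011
| 11100011
----------
  11101011

Answer: 11101011 (235)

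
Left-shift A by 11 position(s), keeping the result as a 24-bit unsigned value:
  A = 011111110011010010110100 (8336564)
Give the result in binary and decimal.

Shift left by 11: drop the top 11 bit(s), append 11 zero(s) on the right.
  011111110011010010110100  ->  discard [01111111001], keep [1010010110100], append 00000000000
= 101001011010000000000000

Answer: 101001011010000000000000 (10854400)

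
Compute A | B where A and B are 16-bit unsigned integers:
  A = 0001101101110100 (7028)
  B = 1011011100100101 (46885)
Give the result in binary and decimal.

Apply | to each column (1 where either bit is 1):
  0001101101110100
| 1011011100100101
------------------
  1011111101110101

Answer: 1011111101110101 (49013)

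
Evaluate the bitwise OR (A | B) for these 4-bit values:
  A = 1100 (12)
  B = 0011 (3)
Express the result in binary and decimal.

Apply | to each column (1 where either bit is 1):
  1100
| 0011
------
  1111

Answer: 1111 (15)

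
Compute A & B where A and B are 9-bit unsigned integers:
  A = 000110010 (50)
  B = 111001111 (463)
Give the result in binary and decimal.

Apply & to each column (1 only where both bits are 1):
  000110010
& 111001111
-----------
  000000010

Answer: 000000010 (2)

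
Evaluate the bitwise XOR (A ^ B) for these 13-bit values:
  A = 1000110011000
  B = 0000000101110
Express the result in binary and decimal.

Apply ^ to each column (1 where bits differ):
  1000110011000
^ 0000000101110
---------------
  1000110110110

Answer: 1000110110110 (4534)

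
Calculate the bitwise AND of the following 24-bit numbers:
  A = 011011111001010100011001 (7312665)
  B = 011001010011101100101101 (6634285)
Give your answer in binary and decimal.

Apply & to each column (1 only where both bits are 1):
  011011111001010100011001
& 011001010011101100101101
--------------------------
  011001010001000100001001

Answer: 011001010001000100001001 (6623497)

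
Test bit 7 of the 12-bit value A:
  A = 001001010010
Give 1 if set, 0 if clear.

Bit 7 is the 8th from the right.
  001001010010
      ^
That bit is 0.

Answer: 0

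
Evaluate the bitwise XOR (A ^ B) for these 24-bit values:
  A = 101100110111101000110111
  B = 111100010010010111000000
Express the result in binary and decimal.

Apply ^ to each column (1 where bits differ):
  101100110111101000110111
^ 111100010010010111000000
--------------------------
  010000100101111111110111

Answer: 010000100101111111110111 (4349943)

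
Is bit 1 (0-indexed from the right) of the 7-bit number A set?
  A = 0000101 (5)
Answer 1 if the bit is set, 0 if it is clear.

Bit 1 is the 2nd from the right.
  0000101
       ^
That bit is 0.

Answer: 0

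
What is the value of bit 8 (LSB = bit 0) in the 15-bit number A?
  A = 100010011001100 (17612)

Bit 8 is the 9th from the right.
  100010011001100
        ^
That bit is 0.

Answer: 0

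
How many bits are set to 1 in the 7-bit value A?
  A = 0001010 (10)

0001010
1-bits at positions (from bit 0 = LSB): 1, 3
Count = 2

Answer: 2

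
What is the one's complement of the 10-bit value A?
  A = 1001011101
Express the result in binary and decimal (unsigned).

Flip each bit (0->1, 1->0):
  1001011101
  0110100010

Answer: 0110100010 (418)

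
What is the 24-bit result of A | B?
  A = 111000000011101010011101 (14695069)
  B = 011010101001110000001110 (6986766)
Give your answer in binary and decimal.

Apply | to each column (1 where either bit is 1):
  111000000011101010011101
| 011010101001110000001110
--------------------------
  111010101011111010011111

Answer: 111010101011111010011111 (15384223)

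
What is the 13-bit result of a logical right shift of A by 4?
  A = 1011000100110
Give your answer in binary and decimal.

Logical shift right by 4: drop the bottom 4 bit(s), prepend 4 zero(s) on the left.
  1011000100110  ->  keep [101100010], discard [0110], prepend 0000
= 0000101100010

Answer: 0000101100010 (354)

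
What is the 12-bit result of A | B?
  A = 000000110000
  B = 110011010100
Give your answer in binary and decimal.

Apply | to each column (1 where either bit is 1):
  000000110000
| 110011010100
--------------
  110011110100

Answer: 110011110100 (3316)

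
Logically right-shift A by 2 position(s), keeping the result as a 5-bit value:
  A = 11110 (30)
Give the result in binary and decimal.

Logical shift right by 2: drop the bottom 2 bit(s), prepend 2 zero(s) on the left.
  11110  ->  keep [111], discard [10], prepend 00
= 00111

Answer: 00111 (7)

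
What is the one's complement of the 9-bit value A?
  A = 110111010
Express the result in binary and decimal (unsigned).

Flip each bit (0->1, 1->0):
  110111010
  001000101

Answer: 001000101 (69)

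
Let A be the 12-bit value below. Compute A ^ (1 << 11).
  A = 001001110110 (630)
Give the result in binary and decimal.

Mask = 1 << 11 = 100000000000
Bit 11 of A is 0; XOR with the mask flips it to 1.
  001001110110
^ 100000000000
--------------
  101001110110

Answer: 101001110110 (2678)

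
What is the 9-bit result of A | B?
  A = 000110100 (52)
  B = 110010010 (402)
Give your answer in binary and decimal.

Apply | to each column (1 where either bit is 1):
  000110100
| 110010010
-----------
  110110110

Answer: 110110110 (438)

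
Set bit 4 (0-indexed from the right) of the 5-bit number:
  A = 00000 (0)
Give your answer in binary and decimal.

Mask = 1 << 4 = 10000
Bit 4 of A is 0, so OR-ing with the mask flips it to 1.
  00000
| 10000
-------
  10000

Answer: 10000 (16)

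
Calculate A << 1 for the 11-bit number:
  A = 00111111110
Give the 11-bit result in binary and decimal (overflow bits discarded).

Shift left by 1: drop the top 1 bit(s), append 1 zero(s) on the right.
  00111111110  ->  discard [0], keep [0111111110], append 0
= 01111111100

Answer: 01111111100 (1020)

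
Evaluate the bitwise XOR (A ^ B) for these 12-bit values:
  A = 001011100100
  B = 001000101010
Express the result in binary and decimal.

Apply ^ to each column (1 where bits differ):
  001011100100
^ 001000101010
--------------
  000011001110

Answer: 000011001110 (206)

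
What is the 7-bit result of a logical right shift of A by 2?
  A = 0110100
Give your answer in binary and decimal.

Logical shift right by 2: drop the bottom 2 bit(s), prepend 2 zero(s) on the left.
  0110100  ->  keep [01101], discard [00], prepend 00
= 0001101

Answer: 0001101 (13)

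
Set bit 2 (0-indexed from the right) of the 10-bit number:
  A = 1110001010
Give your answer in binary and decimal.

Mask = 1 << 2 = 0000000100
Bit 2 of A is 0, so OR-ing with the mask flips it to 1.
  1110001010
| 0000000100
------------
  1110001110

Answer: 1110001110 (910)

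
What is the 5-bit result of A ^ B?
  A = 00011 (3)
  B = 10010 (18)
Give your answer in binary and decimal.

Apply ^ to each column (1 where bits differ):
  00011
^ 10010
-------
  10001

Answer: 10001 (17)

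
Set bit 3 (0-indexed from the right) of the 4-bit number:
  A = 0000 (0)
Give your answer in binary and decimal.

Mask = 1 << 3 = 1000
Bit 3 of A is 0, so OR-ing with the mask flips it to 1.
  0000
| 1000
------
  1000

Answer: 1000 (8)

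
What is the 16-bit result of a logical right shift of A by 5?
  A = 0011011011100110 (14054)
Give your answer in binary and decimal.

Logical shift right by 5: drop the bottom 5 bit(s), prepend 5 zero(s) on the left.
  0011011011100110  ->  keep [00110110111], discard [00110], prepend 00000
= 0000000110110111

Answer: 0000000110110111 (439)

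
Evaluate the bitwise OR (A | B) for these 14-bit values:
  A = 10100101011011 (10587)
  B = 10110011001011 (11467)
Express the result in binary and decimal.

Apply | to each column (1 where either bit is 1):
  10100101011011
| 10110011001011
----------------
  10110111011011

Answer: 10110111011011 (11739)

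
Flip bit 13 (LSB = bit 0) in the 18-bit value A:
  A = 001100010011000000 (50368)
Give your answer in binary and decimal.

Mask = 1 << 13 = 000010000000000000
Bit 13 of A is 0; XOR with the mask flips it to 1.
  001100010011000000
^ 000010000000000000
--------------------
  001110010011000000

Answer: 001110010011000000 (58560)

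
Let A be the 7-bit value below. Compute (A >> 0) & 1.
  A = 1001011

Bit 0 is the 1st from the right.
  1001011
        ^
That bit is 1.

Answer: 1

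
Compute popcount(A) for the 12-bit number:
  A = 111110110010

111110110010
1-bits at positions (from bit 0 = LSB): 1, 4, 5, 7, 8, 9, 10, 11
Count = 8

Answer: 8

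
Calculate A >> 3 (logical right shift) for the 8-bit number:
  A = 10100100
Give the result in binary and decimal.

Logical shift right by 3: drop the bottom 3 bit(s), prepend 3 zero(s) on the left.
  10100100  ->  keep [10100], discard [100], prepend 000
= 00010100

Answer: 00010100 (20)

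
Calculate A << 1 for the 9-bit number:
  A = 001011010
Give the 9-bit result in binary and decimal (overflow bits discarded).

Shift left by 1: drop the top 1 bit(s), append 1 zero(s) on the right.
  001011010  ->  discard [0], keep [01011010], append 0
= 010110100

Answer: 010110100 (180)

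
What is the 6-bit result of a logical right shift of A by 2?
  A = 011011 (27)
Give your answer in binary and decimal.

Logical shift right by 2: drop the bottom 2 bit(s), prepend 2 zero(s) on the left.
  011011  ->  keep [0110], discard [11], prepend 00
= 000110

Answer: 000110 (6)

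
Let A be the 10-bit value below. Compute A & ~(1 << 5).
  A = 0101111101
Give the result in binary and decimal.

Mask = ~(1 << 5) = 1111011111
Bit 5 of A is 1, so AND-ing with the mask clears it to 0.
  0101111101
& 1111011111
------------
  0101011101

Answer: 0101011101 (349)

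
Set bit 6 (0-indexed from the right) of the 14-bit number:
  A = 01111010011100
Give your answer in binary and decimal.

Mask = 1 << 6 = 00000001000000
Bit 6 of A is 0, so OR-ing with the mask flips it to 1.
  01111010011100
| 00000001000000
----------------
  01111011011100

Answer: 01111011011100 (7900)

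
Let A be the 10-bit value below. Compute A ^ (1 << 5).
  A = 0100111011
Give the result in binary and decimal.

Mask = 1 << 5 = 0000100000
Bit 5 of A is 1; XOR with the mask flips it to 0.
  0100111011
^ 0000100000
------------
  0100011011

Answer: 0100011011 (283)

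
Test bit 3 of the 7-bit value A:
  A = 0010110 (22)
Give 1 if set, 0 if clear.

Bit 3 is the 4th from the right.
  0010110
     ^
That bit is 0.

Answer: 0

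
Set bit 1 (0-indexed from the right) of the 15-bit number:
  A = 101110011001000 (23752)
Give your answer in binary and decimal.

Mask = 1 << 1 = 000000000000010
Bit 1 of A is 0, so OR-ing with the mask flips it to 1.
  101110011001000
| 000000000000010
-----------------
  101110011001010

Answer: 101110011001010 (23754)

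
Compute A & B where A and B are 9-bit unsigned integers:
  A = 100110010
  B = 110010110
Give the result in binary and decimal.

Apply & to each column (1 only where both bits are 1):
  100110010
& 110010110
-----------
  100010010

Answer: 100010010 (274)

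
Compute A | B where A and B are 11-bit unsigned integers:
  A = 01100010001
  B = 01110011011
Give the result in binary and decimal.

Apply | to each column (1 where either bit is 1):
  01100010001
| 01110011011
-------------
  01110011011

Answer: 01110011011 (923)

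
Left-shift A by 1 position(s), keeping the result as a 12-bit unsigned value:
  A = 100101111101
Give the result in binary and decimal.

Shift left by 1: drop the top 1 bit(s), append 1 zero(s) on the right.
  100101111101  ->  discard [1], keep [00101111101], append 0
= 001011111010

Answer: 001011111010 (762)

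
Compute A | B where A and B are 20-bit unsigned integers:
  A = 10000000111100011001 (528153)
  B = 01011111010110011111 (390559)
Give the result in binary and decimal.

Apply | to each column (1 where either bit is 1):
  10000000111100011001
| 01011111010110011111
----------------------
  11011111111110011111

Answer: 11011111111110011111 (917407)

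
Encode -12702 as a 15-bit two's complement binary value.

1. Binary of +12702:  011000110011110
2. Invert bits:     100111001100001
3. Add 1:           100111001100010

Answer: 100111001100010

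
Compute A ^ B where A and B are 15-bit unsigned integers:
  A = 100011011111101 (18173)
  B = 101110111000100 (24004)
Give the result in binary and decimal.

Apply ^ to each column (1 where bits differ):
  100011011111101
^ 101110111000100
-----------------
  001101100111001

Answer: 001101100111001 (6969)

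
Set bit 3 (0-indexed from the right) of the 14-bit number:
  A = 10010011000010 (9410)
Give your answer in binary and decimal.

Mask = 1 << 3 = 00000000001000
Bit 3 of A is 0, so OR-ing with the mask flips it to 1.
  10010011000010
| 00000000001000
----------------
  10010011001010

Answer: 10010011001010 (9418)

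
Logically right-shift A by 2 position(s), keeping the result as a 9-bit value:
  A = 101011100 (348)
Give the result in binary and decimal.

Logical shift right by 2: drop the bottom 2 bit(s), prepend 2 zero(s) on the left.
  101011100  ->  keep [1010111], discard [00], prepend 00
= 001010111

Answer: 001010111 (87)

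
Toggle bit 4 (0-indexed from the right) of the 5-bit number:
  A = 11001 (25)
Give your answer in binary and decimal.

Mask = 1 << 4 = 10000
Bit 4 of A is 1; XOR with the mask flips it to 0.
  11001
^ 10000
-------
  01001

Answer: 01001 (9)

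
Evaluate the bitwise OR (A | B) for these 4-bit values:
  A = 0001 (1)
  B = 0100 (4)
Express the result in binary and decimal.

Apply | to each column (1 where either bit is 1):
  0001
| 0100
------
  0101

Answer: 0101 (5)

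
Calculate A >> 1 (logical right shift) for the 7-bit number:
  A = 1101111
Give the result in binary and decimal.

Logical shift right by 1: drop the bottom 1 bit(s), prepend 1 zero(s) on the left.
  1101111  ->  keep [110111], discard [1], prepend 0
= 0110111

Answer: 0110111 (55)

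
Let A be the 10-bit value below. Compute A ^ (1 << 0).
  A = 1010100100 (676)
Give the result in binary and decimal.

Mask = 1 << 0 = 0000000001
Bit 0 of A is 0; XOR with the mask flips it to 1.
  1010100100
^ 0000000001
------------
  1010100101

Answer: 1010100101 (677)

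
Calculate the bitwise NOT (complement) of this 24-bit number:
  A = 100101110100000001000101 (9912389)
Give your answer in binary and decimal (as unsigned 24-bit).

Flip each bit (0->1, 1->0):
  100101110100000001000101
  011010001011111110111010

Answer: 011010001011111110111010 (6864826)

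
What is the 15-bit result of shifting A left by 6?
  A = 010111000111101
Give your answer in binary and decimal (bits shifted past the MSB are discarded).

Shift left by 6: drop the top 6 bit(s), append 6 zero(s) on the right.
  010111000111101  ->  discard [010111], keep [000111101], append 000000
= 000111101000000

Answer: 000111101000000 (3904)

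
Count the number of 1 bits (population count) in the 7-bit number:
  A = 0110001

0110001
1-bits at positions (from bit 0 = LSB): 0, 4, 5
Count = 3

Answer: 3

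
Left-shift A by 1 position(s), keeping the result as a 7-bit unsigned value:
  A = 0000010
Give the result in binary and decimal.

Shift left by 1: drop the top 1 bit(s), append 1 zero(s) on the right.
  0000010  ->  discard [0], keep [000010], append 0
= 0000100

Answer: 0000100 (4)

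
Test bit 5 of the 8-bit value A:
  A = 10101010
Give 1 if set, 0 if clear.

Bit 5 is the 6th from the right.
  10101010
    ^
That bit is 1.

Answer: 1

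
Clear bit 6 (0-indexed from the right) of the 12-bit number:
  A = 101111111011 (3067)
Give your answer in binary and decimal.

Mask = ~(1 << 6) = 111110111111
Bit 6 of A is 1, so AND-ing with the mask clears it to 0.
  101111111011
& 111110111111
--------------
  101110111011

Answer: 101110111011 (3003)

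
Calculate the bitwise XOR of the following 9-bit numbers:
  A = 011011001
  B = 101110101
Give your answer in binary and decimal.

Apply ^ to each column (1 where bits differ):
  011011001
^ 101110101
-----------
  110101100

Answer: 110101100 (428)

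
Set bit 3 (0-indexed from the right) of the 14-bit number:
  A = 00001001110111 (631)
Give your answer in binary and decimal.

Mask = 1 << 3 = 00000000001000
Bit 3 of A is 0, so OR-ing with the mask flips it to 1.
  00001001110111
| 00000000001000
----------------
  00001001111111

Answer: 00001001111111 (639)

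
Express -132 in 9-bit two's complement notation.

1. Binary of +132:  010000100
2. Invert bits:     101111011
3. Add 1:           101111100

Answer: 101111100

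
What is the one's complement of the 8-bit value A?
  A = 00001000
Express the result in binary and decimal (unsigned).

Flip each bit (0->1, 1->0):
  00001000
  11110111

Answer: 11110111 (247)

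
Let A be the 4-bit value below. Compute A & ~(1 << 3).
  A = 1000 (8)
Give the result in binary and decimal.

Mask = ~(1 << 3) = 0111
Bit 3 of A is 1, so AND-ing with the mask clears it to 0.
  1000
& 0111
------
  0000

Answer: 0000 (0)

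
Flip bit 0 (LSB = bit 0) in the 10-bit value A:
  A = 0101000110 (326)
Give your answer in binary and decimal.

Mask = 1 << 0 = 0000000001
Bit 0 of A is 0; XOR with the mask flips it to 1.
  0101000110
^ 0000000001
------------
  0101000111

Answer: 0101000111 (327)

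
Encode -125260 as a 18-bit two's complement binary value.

1. Binary of +125260:  011110100101001100
2. Invert bits:     100001011010110011
3. Add 1:           100001011010110100

Answer: 100001011010110100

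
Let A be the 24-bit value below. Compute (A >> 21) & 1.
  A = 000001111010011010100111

Bit 21 is the 22nd from the right.
  000001111010011010100111
    ^
That bit is 0.

Answer: 0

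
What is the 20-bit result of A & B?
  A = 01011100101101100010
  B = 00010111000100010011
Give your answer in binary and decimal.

Apply & to each column (1 only where both bits are 1):
  01011100101101100010
& 00010111000100010011
----------------------
  00010100000100000010

Answer: 00010100000100000010 (82178)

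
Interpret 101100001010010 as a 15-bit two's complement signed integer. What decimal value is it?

MSB is 1, so the value is negative. Find the magnitude:
1. Invert bits:  010011110101101
2. Add 1:        010011110101110  = 10158
3. Apply sign:   -10158

Answer: -10158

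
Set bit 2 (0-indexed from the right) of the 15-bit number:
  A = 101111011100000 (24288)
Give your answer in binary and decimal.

Mask = 1 << 2 = 000000000000100
Bit 2 of A is 0, so OR-ing with the mask flips it to 1.
  101111011100000
| 000000000000100
-----------------
  101111011100100

Answer: 101111011100100 (24292)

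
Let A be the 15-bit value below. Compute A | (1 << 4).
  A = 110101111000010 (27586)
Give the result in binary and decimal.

Mask = 1 << 4 = 000000000010000
Bit 4 of A is 0, so OR-ing with the mask flips it to 1.
  110101111000010
| 000000000010000
-----------------
  110101111010010

Answer: 110101111010010 (27602)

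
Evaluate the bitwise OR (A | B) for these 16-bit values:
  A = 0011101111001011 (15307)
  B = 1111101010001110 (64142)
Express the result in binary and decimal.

Apply | to each column (1 where either bit is 1):
  0011101111001011
| 1111101010001110
------------------
  1111101111001111

Answer: 1111101111001111 (64463)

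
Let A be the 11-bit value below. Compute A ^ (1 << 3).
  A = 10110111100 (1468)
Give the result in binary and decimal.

Mask = 1 << 3 = 00000001000
Bit 3 of A is 1; XOR with the mask flips it to 0.
  10110111100
^ 00000001000
-------------
  10110110100

Answer: 10110110100 (1460)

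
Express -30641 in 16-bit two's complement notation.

1. Binary of +30641:  0111011110110001
2. Invert bits:     1000100001001110
3. Add 1:           1000100001001111

Answer: 1000100001001111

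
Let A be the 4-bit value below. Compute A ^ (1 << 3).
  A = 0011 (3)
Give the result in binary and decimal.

Mask = 1 << 3 = 1000
Bit 3 of A is 0; XOR with the mask flips it to 1.
  0011
^ 1000
------
  1011

Answer: 1011 (11)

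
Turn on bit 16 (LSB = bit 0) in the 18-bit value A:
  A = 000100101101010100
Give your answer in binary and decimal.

Mask = 1 << 16 = 010000000000000000
Bit 16 of A is 0, so OR-ing with the mask flips it to 1.
  000100101101010100
| 010000000000000000
--------------------
  010100101101010100

Answer: 010100101101010100 (84820)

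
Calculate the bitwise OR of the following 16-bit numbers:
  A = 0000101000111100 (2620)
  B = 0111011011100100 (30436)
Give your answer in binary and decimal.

Apply | to each column (1 where either bit is 1):
  0000101000111100
| 0111011011100100
------------------
  0111111011111100

Answer: 0111111011111100 (32508)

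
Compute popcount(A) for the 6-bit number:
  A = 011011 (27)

011011
1-bits at positions (from bit 0 = LSB): 0, 1, 3, 4
Count = 4

Answer: 4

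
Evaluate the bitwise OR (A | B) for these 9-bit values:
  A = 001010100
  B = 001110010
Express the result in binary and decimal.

Apply | to each column (1 where either bit is 1):
  001010100
| 001110010
-----------
  001110110

Answer: 001110110 (118)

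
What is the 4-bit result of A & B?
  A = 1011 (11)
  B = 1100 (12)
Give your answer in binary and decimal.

Apply & to each column (1 only where both bits are 1):
  1011
& 1100
------
  1000

Answer: 1000 (8)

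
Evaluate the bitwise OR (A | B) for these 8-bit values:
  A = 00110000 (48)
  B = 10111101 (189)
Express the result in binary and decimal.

Apply | to each column (1 where either bit is 1):
  00110000
| 10111101
----------
  10111101

Answer: 10111101 (189)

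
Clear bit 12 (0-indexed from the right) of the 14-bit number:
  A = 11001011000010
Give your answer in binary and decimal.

Mask = ~(1 << 12) = 10111111111111
Bit 12 of A is 1, so AND-ing with the mask clears it to 0.
  11001011000010
& 10111111111111
----------------
  10001011000010

Answer: 10001011000010 (8898)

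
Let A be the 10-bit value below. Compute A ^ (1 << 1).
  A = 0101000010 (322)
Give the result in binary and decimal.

Mask = 1 << 1 = 0000000010
Bit 1 of A is 1; XOR with the mask flips it to 0.
  0101000010
^ 0000000010
------------
  0101000000

Answer: 0101000000 (320)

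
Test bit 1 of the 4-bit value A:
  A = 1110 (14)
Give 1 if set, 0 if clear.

Bit 1 is the 2nd from the right.
  1110
    ^
That bit is 1.

Answer: 1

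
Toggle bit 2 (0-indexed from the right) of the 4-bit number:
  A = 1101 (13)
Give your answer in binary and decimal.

Mask = 1 << 2 = 0100
Bit 2 of A is 1; XOR with the mask flips it to 0.
  1101
^ 0100
------
  1001

Answer: 1001 (9)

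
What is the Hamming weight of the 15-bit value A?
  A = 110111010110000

110111010110000
1-bits at positions (from bit 0 = LSB): 4, 5, 7, 9, 10, 11, 13, 14
Count = 8

Answer: 8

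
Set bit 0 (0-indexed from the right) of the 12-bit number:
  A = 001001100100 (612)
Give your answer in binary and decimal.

Mask = 1 << 0 = 000000000001
Bit 0 of A is 0, so OR-ing with the mask flips it to 1.
  001001100100
| 000000000001
--------------
  001001100101

Answer: 001001100101 (613)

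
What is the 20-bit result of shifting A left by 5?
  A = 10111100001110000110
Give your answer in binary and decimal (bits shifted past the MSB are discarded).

Shift left by 5: drop the top 5 bit(s), append 5 zero(s) on the right.
  10111100001110000110  ->  discard [10111], keep [100001110000110], append 00000
= 10000111000011000000

Answer: 10000111000011000000 (553152)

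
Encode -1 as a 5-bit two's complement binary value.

1. Binary of +1:  00001
2. Invert bits:     11110
3. Add 1:           11111

Answer: 11111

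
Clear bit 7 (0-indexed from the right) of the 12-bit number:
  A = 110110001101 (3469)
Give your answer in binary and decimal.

Mask = ~(1 << 7) = 111101111111
Bit 7 of A is 1, so AND-ing with the mask clears it to 0.
  110110001101
& 111101111111
--------------
  110100001101

Answer: 110100001101 (3341)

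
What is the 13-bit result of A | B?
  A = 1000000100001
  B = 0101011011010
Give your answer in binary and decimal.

Apply | to each column (1 where either bit is 1):
  1000000100001
| 0101011011010
---------------
  1101011111011

Answer: 1101011111011 (6907)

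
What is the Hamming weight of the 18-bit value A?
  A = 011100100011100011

011100100011100011
1-bits at positions (from bit 0 = LSB): 0, 1, 5, 6, 7, 11, 14, 15, 16
Count = 9

Answer: 9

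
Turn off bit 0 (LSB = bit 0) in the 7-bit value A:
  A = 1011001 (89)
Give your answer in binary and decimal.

Mask = ~(1 << 0) = 1111110
Bit 0 of A is 1, so AND-ing with the mask clears it to 0.
  1011001
& 1111110
---------
  1011000

Answer: 1011000 (88)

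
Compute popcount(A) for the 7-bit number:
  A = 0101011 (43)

0101011
1-bits at positions (from bit 0 = LSB): 0, 1, 3, 5
Count = 4

Answer: 4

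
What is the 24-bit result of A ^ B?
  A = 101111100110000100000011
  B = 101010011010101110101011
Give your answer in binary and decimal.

Apply ^ to each column (1 where bits differ):
  101111100110000100000011
^ 101010011010101110101011
--------------------------
  000101111100101010101000

Answer: 000101111100101010101000 (1559208)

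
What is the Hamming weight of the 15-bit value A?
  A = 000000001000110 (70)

000000001000110
1-bits at positions (from bit 0 = LSB): 1, 2, 6
Count = 3

Answer: 3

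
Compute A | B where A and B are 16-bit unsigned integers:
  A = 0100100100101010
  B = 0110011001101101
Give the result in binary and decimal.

Apply | to each column (1 where either bit is 1):
  0100100100101010
| 0110011001101101
------------------
  0110111101101111

Answer: 0110111101101111 (28527)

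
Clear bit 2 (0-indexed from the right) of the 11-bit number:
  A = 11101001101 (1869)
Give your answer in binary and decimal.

Mask = ~(1 << 2) = 11111111011
Bit 2 of A is 1, so AND-ing with the mask clears it to 0.
  11101001101
& 11111111011
-------------
  11101001001

Answer: 11101001001 (1865)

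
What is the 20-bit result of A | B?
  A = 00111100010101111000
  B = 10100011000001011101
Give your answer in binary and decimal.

Apply | to each column (1 where either bit is 1):
  00111100010101111000
| 10100011000001011101
----------------------
  10111111010101111101

Answer: 10111111010101111101 (783741)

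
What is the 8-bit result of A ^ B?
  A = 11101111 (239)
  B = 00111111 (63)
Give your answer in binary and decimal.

Apply ^ to each column (1 where bits differ):
  11101111
^ 00111111
----------
  11010000

Answer: 11010000 (208)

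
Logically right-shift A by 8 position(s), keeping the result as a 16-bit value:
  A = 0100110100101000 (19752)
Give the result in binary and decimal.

Logical shift right by 8: drop the bottom 8 bit(s), prepend 8 zero(s) on the left.
  0100110100101000  ->  keep [01001101], discard [00101000], prepend 00000000
= 0000000001001101

Answer: 0000000001001101 (77)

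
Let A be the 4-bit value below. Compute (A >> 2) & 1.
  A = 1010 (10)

Bit 2 is the 3rd from the right.
  1010
   ^
That bit is 0.

Answer: 0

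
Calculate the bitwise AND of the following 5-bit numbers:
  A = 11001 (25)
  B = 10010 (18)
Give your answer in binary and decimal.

Apply & to each column (1 only where both bits are 1):
  11001
& 10010
-------
  10000

Answer: 10000 (16)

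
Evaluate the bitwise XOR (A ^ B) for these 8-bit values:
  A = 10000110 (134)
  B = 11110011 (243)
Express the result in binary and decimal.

Apply ^ to each column (1 where bits differ):
  10000110
^ 11110011
----------
  01110101

Answer: 01110101 (117)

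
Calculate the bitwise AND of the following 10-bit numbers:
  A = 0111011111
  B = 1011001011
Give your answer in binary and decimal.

Apply & to each column (1 only where both bits are 1):
  0111011111
& 1011001011
------------
  0011001011

Answer: 0011001011 (203)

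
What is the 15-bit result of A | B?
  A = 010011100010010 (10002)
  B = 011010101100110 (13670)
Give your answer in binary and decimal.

Apply | to each column (1 where either bit is 1):
  010011100010010
| 011010101100110
-----------------
  011011101110110

Answer: 011011101110110 (14198)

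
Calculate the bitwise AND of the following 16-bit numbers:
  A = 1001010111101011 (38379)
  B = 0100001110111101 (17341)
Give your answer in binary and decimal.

Apply & to each column (1 only where both bits are 1):
  1001010111101011
& 0100001110111101
------------------
  0000000110101001

Answer: 0000000110101001 (425)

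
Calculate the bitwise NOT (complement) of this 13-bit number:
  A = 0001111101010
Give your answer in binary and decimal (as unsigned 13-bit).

Flip each bit (0->1, 1->0):
  0001111101010
  1110000010101

Answer: 1110000010101 (7189)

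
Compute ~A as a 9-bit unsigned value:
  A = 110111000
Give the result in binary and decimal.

Flip each bit (0->1, 1->0):
  110111000
  001000111

Answer: 001000111 (71)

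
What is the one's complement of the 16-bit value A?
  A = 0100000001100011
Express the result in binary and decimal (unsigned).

Flip each bit (0->1, 1->0):
  0100000001100011
  1011111110011100

Answer: 1011111110011100 (49052)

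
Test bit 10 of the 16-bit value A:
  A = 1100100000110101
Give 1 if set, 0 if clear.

Bit 10 is the 11th from the right.
  1100100000110101
       ^
That bit is 0.

Answer: 0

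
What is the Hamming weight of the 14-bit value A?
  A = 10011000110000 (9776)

10011000110000
1-bits at positions (from bit 0 = LSB): 4, 5, 9, 10, 13
Count = 5

Answer: 5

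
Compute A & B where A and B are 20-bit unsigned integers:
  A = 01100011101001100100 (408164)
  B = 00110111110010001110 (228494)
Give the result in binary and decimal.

Apply & to each column (1 only where both bits are 1):
  01100011101001100100
& 00110111110010001110
----------------------
  00100011100000000100

Answer: 00100011100000000100 (145412)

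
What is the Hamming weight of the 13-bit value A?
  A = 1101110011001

1101110011001
1-bits at positions (from bit 0 = LSB): 0, 3, 4, 7, 8, 9, 11, 12
Count = 8

Answer: 8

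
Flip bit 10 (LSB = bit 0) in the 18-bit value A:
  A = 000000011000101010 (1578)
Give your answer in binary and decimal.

Mask = 1 << 10 = 000000010000000000
Bit 10 of A is 1; XOR with the mask flips it to 0.
  000000011000101010
^ 000000010000000000
--------------------
  000000001000101010

Answer: 000000001000101010 (554)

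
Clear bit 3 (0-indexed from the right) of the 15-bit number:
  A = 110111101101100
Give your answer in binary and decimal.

Mask = ~(1 << 3) = 111111111110111
Bit 3 of A is 1, so AND-ing with the mask clears it to 0.
  110111101101100
& 111111111110111
-----------------
  110111101100100

Answer: 110111101100100 (28516)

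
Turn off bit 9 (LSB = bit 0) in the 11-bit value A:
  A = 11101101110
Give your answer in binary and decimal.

Mask = ~(1 << 9) = 10111111111
Bit 9 of A is 1, so AND-ing with the mask clears it to 0.
  11101101110
& 10111111111
-------------
  10101101110

Answer: 10101101110 (1390)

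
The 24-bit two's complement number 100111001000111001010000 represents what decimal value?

MSB is 1, so the value is negative. Find the magnitude:
1. Invert bits:  011000110111000110101111
2. Add 1:        011000110111000110110000  = 6517168
3. Apply sign:   -6517168

Answer: -6517168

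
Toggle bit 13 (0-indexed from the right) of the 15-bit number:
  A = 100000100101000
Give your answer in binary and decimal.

Mask = 1 << 13 = 010000000000000
Bit 13 of A is 0; XOR with the mask flips it to 1.
  100000100101000
^ 010000000000000
-----------------
  110000100101000

Answer: 110000100101000 (24872)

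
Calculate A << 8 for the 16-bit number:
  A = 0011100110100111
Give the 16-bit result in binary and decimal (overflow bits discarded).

Shift left by 8: drop the top 8 bit(s), append 8 zero(s) on the right.
  0011100110100111  ->  discard [00111001], keep [10100111], append 00000000
= 1010011100000000

Answer: 1010011100000000 (42752)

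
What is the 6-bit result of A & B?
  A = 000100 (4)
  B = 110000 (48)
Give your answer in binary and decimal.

Apply & to each column (1 only where both bits are 1):
  000100
& 110000
--------
  000000

Answer: 000000 (0)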